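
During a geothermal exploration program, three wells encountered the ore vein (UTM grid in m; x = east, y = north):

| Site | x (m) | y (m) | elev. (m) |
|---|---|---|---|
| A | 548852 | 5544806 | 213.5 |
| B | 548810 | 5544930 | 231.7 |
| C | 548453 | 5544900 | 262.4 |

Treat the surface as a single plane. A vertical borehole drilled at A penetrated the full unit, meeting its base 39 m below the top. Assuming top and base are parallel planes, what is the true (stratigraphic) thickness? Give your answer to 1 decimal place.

Two edge vectors: A→B = (-42, 124, 18.2), A→C = (-399, 94, 48.9).
Normal n = (A→B) × (A→C) = (4352.8, -5208, 45528).
So ∂z/∂x = −n_x/n_z = −0.09561 and ∂z/∂y = −n_y/n_z = 0.11439.
|∇z| = √(a²+b²) = 0.14908, so dip δ = arctan(0.14908) = 8.48°.
True thickness = vertical thickness × cos δ = 39 × cos 8.48° = 38.6 m.

38.6 m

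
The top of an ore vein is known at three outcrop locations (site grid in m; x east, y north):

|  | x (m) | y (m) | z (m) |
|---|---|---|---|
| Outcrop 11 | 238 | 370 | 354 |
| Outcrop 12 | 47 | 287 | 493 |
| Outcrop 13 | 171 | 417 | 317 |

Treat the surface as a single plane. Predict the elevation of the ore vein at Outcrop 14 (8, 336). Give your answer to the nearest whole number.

Two edge vectors: Outcrop 11→Outcrop 12 = (-191, -83, 139), Outcrop 11→Outcrop 13 = (-67, 47, -37).
Normal n = (Outcrop 11→Outcrop 12) × (Outcrop 11→Outcrop 13) = (-3462, -16380, -14538).
So ∂z/∂x = −n_x/n_z = −0.23813 and ∂z/∂y = −n_y/n_z = −1.12670.
Intercept c from Outcrop 11: 354 + 56.68 + 416.88 = 827.56.
At (8, 336): z = −1.9 − 378.6 + 827.56 = 447.1 m.

447 m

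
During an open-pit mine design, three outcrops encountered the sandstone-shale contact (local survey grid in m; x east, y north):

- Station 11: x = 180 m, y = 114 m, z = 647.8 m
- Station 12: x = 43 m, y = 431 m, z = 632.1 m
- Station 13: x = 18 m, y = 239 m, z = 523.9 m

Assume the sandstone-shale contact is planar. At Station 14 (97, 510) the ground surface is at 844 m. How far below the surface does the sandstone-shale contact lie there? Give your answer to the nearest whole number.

120 m

Let the plane be z = a·x + b·y + c.
Station 12−Station 11: −137a + 317b = −15.7;  Station 13−Station 11: −162a + 125b = −123.9.
Solving gives a = 1.09012, b = 0.42160.
Then c = 647.8 − a·180 − b·114 = 403.52.
At (97, 510): z_contact = 105.7 + 215.0 + 403.52 = 724.3 m.
Depth below ground = 844 − 724.3 = 120 m.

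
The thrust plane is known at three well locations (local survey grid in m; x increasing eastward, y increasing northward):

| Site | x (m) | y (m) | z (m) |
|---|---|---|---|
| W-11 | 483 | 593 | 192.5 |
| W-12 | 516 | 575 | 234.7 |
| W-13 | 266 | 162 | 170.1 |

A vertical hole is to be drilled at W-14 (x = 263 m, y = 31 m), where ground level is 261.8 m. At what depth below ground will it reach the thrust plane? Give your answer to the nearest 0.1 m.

Two edge vectors: W-11→W-12 = (33, -18, 42.2), W-11→W-13 = (-217, -431, -22.4).
Normal n = (W-11→W-12) × (W-11→W-13) = (18591.4, -8418.2, -18129).
So ∂z/∂x = −n_x/n_z = 1.02551 and ∂z/∂y = −n_y/n_z = −0.46435.
Intercept c from W-11: 192.5 − 495.32 + 275.36 = −27.46.
At (263, 31): z_contact = 269.71 − 14.39 − 27.46 = 227.85 m.
Depth below ground = 261.8 − 227.85 = 33.9 m.

33.9 m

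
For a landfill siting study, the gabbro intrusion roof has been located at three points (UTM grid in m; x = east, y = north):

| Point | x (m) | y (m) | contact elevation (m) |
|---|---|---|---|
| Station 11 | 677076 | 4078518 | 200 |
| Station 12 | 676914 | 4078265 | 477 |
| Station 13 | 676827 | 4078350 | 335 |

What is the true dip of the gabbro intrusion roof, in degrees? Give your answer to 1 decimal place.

Let the plane be z = a·x + b·y + c.
Station 12−Station 11: −162a − 253b = 277;  Station 13−Station 11: −249a − 168b = 135.
Solving gives a = 0.34602, b = −1.31642.
Gradient magnitude |∇z| = √(a² + b²) = √(0.11973 + 1.73297) = 1.36114.
True dip = arctan(1.36114) = 53.7°, dipping toward NNW (azimuth ≈ 345°).

53.7°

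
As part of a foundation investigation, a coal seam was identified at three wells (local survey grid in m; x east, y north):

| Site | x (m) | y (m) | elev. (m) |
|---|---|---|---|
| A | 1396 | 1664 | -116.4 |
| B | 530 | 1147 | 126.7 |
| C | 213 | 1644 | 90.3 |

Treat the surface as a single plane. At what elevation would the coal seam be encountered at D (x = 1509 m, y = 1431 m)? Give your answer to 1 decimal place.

-93.2 m

Let the plane be z = a·x + b·y + c.
B−A: −866a − 517b = 243.1;  C−A: −1183a − 20b = 206.7.
Solving gives a = −0.171636, b = −0.182714.
Then c = -116.4 − a·1396 − b·1664 = 427.24.
At (1509, 1431): z = −259.0 − 261.5 + 427.24 = -93.2 m.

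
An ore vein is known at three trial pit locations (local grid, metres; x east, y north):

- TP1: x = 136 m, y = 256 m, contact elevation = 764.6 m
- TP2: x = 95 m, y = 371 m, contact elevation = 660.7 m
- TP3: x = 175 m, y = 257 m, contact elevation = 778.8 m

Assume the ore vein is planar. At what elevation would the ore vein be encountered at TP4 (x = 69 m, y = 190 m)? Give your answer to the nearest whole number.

Two edge vectors: TP1→TP2 = (-41, 115, -103.9), TP1→TP3 = (39, 1, 14.2).
Normal n = (TP1→TP2) × (TP1→TP3) = (1736.9, -3469.9, -4526).
So ∂z/∂x = −n_x/n_z = 0.38376 and ∂z/∂y = −n_y/n_z = −0.76666.
Intercept c from TP1: 764.6 − 52.19 + 196.26 = 908.67.
At (69, 190): z = 26.5 − 145.7 + 908.67 = 789.5 m.

789 m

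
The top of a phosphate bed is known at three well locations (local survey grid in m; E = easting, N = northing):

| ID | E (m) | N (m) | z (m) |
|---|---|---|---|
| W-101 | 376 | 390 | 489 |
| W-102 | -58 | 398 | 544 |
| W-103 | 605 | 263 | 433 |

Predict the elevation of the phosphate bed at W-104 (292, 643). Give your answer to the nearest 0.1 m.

Let the plane be z = a·E + b·N + c.
W-102−W-101: −434a + 8b = 55;  W-103−W-101: 229a − 127b = −56.
Solving gives a = −0.12268, b = 0.21974.
Then c = 489 − a·376 − b·390 = 449.43.
At (292, 643): z = −35.8 + 141.3 + 449.43 = 554.9 m.

554.9 m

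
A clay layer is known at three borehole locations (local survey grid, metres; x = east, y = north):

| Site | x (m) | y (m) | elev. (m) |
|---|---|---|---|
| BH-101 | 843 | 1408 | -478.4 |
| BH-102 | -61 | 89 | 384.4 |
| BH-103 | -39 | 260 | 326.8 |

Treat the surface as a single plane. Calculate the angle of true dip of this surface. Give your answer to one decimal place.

32.1°

Two edge vectors: BH-101→BH-102 = (-904, -1319, 862.8), BH-101→BH-103 = (-882, -1148, 805.2).
Normal n = (BH-101→BH-102) × (BH-101→BH-103) = (-71564.4, -33088.8, -125566).
So ∂z/∂x = −n_x/n_z = −0.56993 and ∂z/∂y = −n_y/n_z = −0.26352.
Gradient magnitude |∇z| = √(a² + b²) = √(0.32483 + 0.06944) = 0.62791.
True dip = arctan(0.62791) = 32.1°, dipping toward ENE (azimuth ≈ 065°).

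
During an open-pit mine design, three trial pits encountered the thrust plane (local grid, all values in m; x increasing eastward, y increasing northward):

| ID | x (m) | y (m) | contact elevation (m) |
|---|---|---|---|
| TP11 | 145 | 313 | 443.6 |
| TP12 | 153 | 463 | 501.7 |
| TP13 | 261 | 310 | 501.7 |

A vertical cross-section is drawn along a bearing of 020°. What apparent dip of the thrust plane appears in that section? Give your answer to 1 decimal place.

Let the plane be z = a·x + b·y + c.
TP12−TP11: 8a + 150b = 58.1;  TP13−TP11: 116a − 3b = 58.1.
Solving gives a = 0.51018, b = 0.36012.
Unit vector along 020° is (sin 20°, cos 20°) = (0.3420, 0.9397).
Slope in that direction = a·(0.3420) + b·(0.9397) = 0.51290.
Apparent dip = arctan|0.51290| = 27.2° (true dip is 32.0°, so apparent ≤ true as expected).

27.2°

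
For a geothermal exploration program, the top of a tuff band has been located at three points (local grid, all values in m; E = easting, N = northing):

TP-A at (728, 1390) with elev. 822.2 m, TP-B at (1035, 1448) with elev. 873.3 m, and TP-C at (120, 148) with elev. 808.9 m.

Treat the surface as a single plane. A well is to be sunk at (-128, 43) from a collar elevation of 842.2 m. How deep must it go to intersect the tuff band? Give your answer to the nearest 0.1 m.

Let the plane be z = a·E + b·N + c.
TP-B−TP-A: 307a + 58b = 51.1;  TP-C−TP-A: −608a − 1242b = −13.3.
Solving gives a = 0.181183, b = −0.077987.
Then c = 822.2 − a·728 − b·1390 = 798.70.
At (-128, 43): z_contact = −23.19 − 3.35 + 798.70 = 772.16 m.
Depth below ground = 842.2 − 772.16 = 70.0 m.

70.0 m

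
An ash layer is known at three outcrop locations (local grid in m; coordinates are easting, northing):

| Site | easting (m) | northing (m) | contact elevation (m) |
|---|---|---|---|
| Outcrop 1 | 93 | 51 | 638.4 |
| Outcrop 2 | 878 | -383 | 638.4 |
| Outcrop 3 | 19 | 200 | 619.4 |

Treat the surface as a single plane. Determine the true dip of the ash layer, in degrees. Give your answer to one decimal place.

Two edge vectors: Outcrop 1→Outcrop 2 = (785, -434, 0), Outcrop 1→Outcrop 3 = (-74, 149, -19).
Normal n = (Outcrop 1→Outcrop 2) × (Outcrop 1→Outcrop 3) = (8246, 14915, 84849).
So ∂z/∂easting = −n_x/n_z = −0.09718 and ∂z/∂northing = −n_y/n_z = −0.17578.
Gradient magnitude |∇z| = √(a² + b²) = √(0.00944 + 0.03090) = 0.20086.
True dip = arctan(0.20086) = 11.4°, dipping toward NNE (azimuth ≈ 029°).

11.4°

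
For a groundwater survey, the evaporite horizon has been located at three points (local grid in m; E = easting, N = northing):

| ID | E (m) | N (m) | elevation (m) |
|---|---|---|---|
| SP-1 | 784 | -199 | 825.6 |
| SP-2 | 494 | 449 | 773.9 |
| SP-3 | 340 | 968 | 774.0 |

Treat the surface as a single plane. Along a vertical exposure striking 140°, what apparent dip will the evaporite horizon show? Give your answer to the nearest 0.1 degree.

Two edge vectors: SP-1→SP-2 = (-290, 648, -51.7), SP-1→SP-3 = (-444, 1167, -51.6).
Normal n = (SP-1→SP-2) × (SP-1→SP-3) = (26897.1, 7990.8, -50718).
So ∂z/∂E = −n_x/n_z = 0.53033 and ∂z/∂N = −n_y/n_z = 0.15755.
Unit vector along 140° is (sin 140°, cos 140°) = (0.6428, -0.7660).
Slope in that direction = a·(0.6428) + b·(-0.7660) = 0.22019.
Apparent dip = arctan|0.22019| = 12.4° (true dip is 29.0°, so apparent ≤ true as expected).

12.4°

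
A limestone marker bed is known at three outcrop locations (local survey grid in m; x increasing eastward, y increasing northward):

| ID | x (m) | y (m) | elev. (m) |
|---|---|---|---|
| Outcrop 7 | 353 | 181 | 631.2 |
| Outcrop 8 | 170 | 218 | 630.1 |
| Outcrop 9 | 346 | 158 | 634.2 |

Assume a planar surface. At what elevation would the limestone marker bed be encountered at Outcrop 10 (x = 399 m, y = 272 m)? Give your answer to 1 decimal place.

619.0 m

Let the plane be z = a·x + b·y + c.
Outcrop 8−Outcrop 7: −183a + 37b = −1.1;  Outcrop 9−Outcrop 7: −7a − 23b = 3.
Solving gives a = −0.01918, b = −0.12460.
Then c = 631.2 − a·353 − b·181 = 660.52.
At (399, 272): z = −7.7 − 33.9 + 660.52 = 619.0 m.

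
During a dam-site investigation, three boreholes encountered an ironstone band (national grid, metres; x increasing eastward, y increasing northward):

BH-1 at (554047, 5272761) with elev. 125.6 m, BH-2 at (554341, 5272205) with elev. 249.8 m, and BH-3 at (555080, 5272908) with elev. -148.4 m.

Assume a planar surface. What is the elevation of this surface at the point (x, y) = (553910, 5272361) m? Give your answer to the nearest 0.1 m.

Let the plane be z = a·x + b·y + c.
BH-2−BH-1: 294a − 556b = 124.2;  BH-3−BH-1: 1033a + 147b = −274.
Solving gives a = −0.217121085, b = −0.338189926.
Then c = 125.6 − a·554047 − b·5272761 = 1903615.54.
At (553910, 5272361): z = −120265.5 − 1783059.4 + 1903615.54 = 290.6 m.

290.6 m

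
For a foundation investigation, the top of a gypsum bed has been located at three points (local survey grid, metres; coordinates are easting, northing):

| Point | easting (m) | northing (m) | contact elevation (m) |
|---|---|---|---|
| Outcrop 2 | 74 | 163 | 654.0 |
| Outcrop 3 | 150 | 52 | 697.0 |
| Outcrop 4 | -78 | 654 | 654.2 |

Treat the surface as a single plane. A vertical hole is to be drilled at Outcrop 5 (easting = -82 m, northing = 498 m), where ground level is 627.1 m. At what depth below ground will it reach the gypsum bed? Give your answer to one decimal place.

27.0 m

Two edge vectors: Outcrop 2→Outcrop 3 = (76, -111, 43), Outcrop 2→Outcrop 4 = (-152, 491, 0.2).
Normal n = (Outcrop 2→Outcrop 3) × (Outcrop 2→Outcrop 4) = (-21135.2, -6551.2, 20444).
So ∂z/∂easting = −n_x/n_z = 1.03381 and ∂z/∂northing = −n_y/n_z = 0.32045.
Intercept c from Outcrop 2: 654 − 76.50 − 52.23 = 525.27.
At (-82, 498): z_contact = −84.77 + 159.58 + 525.27 = 600.08 m.
Depth below ground = 627.1 − 600.08 = 27.0 m.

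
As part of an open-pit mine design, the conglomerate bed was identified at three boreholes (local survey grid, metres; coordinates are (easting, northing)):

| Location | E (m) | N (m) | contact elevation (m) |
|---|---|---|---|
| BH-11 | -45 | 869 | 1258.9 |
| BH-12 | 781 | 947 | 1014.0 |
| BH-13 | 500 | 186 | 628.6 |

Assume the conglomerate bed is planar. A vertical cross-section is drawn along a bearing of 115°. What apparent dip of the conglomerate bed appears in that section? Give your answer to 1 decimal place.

30.7°

Let the plane be z = a·E + b·N + c.
BH-12−BH-11: 826a + 78b = −244.9;  BH-13−BH-11: 545a − 683b = −630.3.
Solving gives a = −0.35675, b = 0.63817.
Unit vector along 115° is (sin 115°, cos 115°) = (0.9063, -0.4226).
Slope in that direction = a·(0.9063) + b·(-0.4226) = −0.59303.
Apparent dip = arctan|0.59303| = 30.7° (true dip is 36.2°, so apparent ≤ true as expected).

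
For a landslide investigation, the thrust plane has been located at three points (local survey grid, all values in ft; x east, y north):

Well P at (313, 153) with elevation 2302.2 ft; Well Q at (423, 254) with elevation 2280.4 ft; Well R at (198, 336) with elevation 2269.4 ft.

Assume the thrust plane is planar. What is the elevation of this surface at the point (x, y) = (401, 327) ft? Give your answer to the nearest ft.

Two edge vectors: Well P→Well Q = (110, 101, -21.8), Well P→Well R = (-115, 183, -32.8).
Normal n = (Well P→Well Q) × (Well P→Well R) = (676.6, 6115, 31745).
So ∂z/∂x = −n_x/n_z = −0.02131 and ∂z/∂y = −n_y/n_z = −0.19263.
Intercept c from Well P: 2302.2 + 6.67 + 29.47 = 2338.34.
At (401, 327): z = −8.5 − 63.0 + 2338.34 = 2266.8 ft.

2267 ft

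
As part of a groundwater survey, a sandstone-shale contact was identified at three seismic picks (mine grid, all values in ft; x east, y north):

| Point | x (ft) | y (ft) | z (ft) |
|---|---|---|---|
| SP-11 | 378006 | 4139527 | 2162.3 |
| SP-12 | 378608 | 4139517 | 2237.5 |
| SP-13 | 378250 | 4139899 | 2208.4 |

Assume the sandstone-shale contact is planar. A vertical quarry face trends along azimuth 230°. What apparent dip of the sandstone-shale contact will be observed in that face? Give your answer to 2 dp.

7.01°

Two edge vectors: SP-11→SP-12 = (602, -10, 75.2), SP-11→SP-13 = (244, 372, 46.1).
Normal n = (SP-11→SP-12) × (SP-11→SP-13) = (-28435.4, -9403.4, 226384).
So ∂z/∂x = −n_x/n_z = 0.12561 and ∂z/∂y = −n_y/n_z = 0.04154.
Unit vector along 230° is (sin 230°, cos 230°) = (-0.7660, -0.6428).
Slope in that direction = a·(-0.7660) + b·(-0.6428) = −0.12292.
Apparent dip = arctan|0.12292| = 7.01° (true dip is 7.5°, so apparent ≤ true as expected).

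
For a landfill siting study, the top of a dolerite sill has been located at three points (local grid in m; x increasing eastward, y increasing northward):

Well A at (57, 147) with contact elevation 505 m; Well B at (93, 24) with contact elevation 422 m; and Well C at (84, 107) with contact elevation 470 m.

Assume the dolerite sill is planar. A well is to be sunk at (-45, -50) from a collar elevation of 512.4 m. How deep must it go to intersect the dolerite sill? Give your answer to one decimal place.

Let the plane be z = a·x + b·y + c.
Well B−Well A: 36a − 123b = −83;  Well C−Well A: 27a − 40b = −35.
Solving gives a = −0.52366, b = 0.52153.
Then c = 505 − a·57 − b·147 = 458.18.
At (-45, -50): z_contact = 23.56 − 26.08 + 458.18 = 455.67 m.
Depth below ground = 512.4 − 455.67 = 56.7 m.

56.7 m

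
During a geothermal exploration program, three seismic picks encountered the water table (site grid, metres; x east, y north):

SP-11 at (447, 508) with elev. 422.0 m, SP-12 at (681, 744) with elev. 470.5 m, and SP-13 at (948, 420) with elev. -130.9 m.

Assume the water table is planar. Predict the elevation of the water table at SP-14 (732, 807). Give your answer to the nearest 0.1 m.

Let the plane be z = a·x + b·y + c.
SP-12−SP-11: 234a + 236b = 48.5;  SP-13−SP-11: 501a − 88b = −552.9.
Solving gives a = −0.90916, b = 1.10696.
Then c = 422 − a·447 − b·508 = 266.06.
At (732, 807): z = −665.5 + 893.3 + 266.06 = 493.9 m.

493.9 m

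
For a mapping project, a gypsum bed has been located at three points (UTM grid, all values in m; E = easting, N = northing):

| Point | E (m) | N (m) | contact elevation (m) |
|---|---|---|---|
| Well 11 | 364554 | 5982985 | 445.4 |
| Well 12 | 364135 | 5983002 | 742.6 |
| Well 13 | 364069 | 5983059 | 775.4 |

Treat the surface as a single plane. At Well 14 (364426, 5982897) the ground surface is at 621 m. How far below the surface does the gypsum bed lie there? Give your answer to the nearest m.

61 m

Two edge vectors: Well 11→Well 12 = (-419, 17, 297.2), Well 11→Well 13 = (-485, 74, 330).
Normal n = (Well 11→Well 12) × (Well 11→Well 13) = (-16382.8, -5872, -22761).
So ∂z/∂E = −n_x/n_z = −0.71977505 and ∂z/∂N = −n_y/n_z = −0.25798515.
Intercept c from Well 11: 445.4 + 262396.87 + 1543521.28 = 1806363.56.
At (364426, 5982897): z_contact = −262304.7 − 1543498.6 + 1806363.56 = 560.2 m.
Depth below ground = 621 − 560.2 = 61 m.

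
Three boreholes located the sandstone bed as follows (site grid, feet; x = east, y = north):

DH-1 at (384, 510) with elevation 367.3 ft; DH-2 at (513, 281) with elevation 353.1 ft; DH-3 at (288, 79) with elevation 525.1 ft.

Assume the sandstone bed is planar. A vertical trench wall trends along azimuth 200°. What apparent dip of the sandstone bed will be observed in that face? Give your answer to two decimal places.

Two edge vectors: DH-1→DH-2 = (129, -229, -14.2), DH-1→DH-3 = (-96, -431, 157.8).
Normal n = (DH-1→DH-2) × (DH-1→DH-3) = (-42256.4, -18993, -77583).
So ∂z/∂x = −n_x/n_z = −0.54466 and ∂z/∂y = −n_y/n_z = −0.24481.
Unit vector along 200° is (sin 200°, cos 200°) = (-0.3420, -0.9397).
Slope in that direction = a·(-0.3420) + b·(-0.9397) = 0.41633.
Apparent dip = arctan|0.41633| = 22.60° (true dip is 30.8°, so apparent ≤ true as expected).

22.60°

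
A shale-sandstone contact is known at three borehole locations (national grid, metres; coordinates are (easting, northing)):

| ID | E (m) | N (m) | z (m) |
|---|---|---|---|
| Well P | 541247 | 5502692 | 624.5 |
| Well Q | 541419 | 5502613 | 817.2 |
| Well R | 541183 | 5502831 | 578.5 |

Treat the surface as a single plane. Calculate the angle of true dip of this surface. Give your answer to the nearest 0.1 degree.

51.3°

Let the plane be z = a·E + b·N + c.
Well Q−Well P: 172a − 79b = 192.7;  Well R−Well P: −64a + 139b = −46.
Solving gives a = 1.22806, b = 0.23450.
Gradient magnitude |∇z| = √(a² + b²) = √(1.50812 + 0.05499) = 1.25024.
True dip = arctan(1.25024) = 51.3°, dipping toward W (azimuth ≈ 259°).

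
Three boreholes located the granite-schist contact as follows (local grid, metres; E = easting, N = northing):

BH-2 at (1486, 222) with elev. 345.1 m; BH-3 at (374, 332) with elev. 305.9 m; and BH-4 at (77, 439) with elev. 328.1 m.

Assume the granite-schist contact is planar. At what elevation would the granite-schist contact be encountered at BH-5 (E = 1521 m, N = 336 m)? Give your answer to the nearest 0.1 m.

Let the plane be z = a·E + b·N + c.
BH-3−BH-2: −1112a + 110b = −39.2;  BH-4−BH-2: −1409a + 217b = −17.
Solving gives a = 0.076887, b = 0.420891.
Then c = 345.1 − a·1486 − b·222 = 137.41.
At (1521, 336): z = 116.9 + 141.4 + 137.41 = 395.8 m.

395.8 m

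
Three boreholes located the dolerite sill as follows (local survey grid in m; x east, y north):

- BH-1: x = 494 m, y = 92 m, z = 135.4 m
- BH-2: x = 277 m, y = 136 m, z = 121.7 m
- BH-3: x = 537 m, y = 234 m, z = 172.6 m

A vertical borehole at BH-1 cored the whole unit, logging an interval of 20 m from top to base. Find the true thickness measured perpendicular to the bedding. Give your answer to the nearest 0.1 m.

19.4 m

Let the plane be z = a·x + b·y + c.
BH-2−BH-1: −217a + 44b = −13.7;  BH-3−BH-1: 43a + 142b = 37.2.
Solving gives a = 0.10953, b = 0.22881.
|∇z| = √(a²+b²) = 0.25367, so dip δ = arctan(0.25367) = 14.23°.
True thickness = vertical thickness × cos δ = 20 × cos 14.23° = 19.4 m.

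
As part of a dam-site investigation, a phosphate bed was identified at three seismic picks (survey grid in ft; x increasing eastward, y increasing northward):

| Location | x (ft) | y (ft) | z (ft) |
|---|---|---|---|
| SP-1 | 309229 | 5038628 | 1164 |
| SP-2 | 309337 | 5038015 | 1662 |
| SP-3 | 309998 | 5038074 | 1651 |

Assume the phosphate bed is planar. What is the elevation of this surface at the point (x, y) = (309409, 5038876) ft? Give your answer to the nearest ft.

975 ft

Two edge vectors: SP-1→SP-2 = (108, -613, 498), SP-1→SP-3 = (769, -554, 487).
Normal n = (SP-1→SP-2) × (SP-1→SP-3) = (-22639, 330366, 411565).
So ∂z/∂x = −n_x/n_z = 0.05500711 and ∂z/∂y = −n_y/n_z = −0.80270674.
Intercept c from SP-1: 1164 − 17009.79 + 4044540.66 = 4028694.87.
At (309409, 5038876): z = 17019.7 − 4044739.7 + 4028694.87 = 974.8 ft.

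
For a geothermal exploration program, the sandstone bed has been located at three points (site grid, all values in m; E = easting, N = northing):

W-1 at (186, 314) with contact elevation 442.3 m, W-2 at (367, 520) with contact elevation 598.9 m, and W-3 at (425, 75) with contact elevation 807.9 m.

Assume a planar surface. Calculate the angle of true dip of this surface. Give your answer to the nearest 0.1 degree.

Two edge vectors: W-1→W-2 = (181, 206, 156.6), W-1→W-3 = (239, -239, 365.6).
Normal n = (W-1→W-2) × (W-1→W-3) = (112741, -28746.2, -92493).
So ∂z/∂E = −n_x/n_z = 1.21891 and ∂z/∂N = −n_y/n_z = −0.31079.
Gradient magnitude |∇z| = √(a² + b²) = √(1.48575 + 0.09659) = 1.25791.
True dip = arctan(1.25791) = 51.5°, dipping toward WNW (azimuth ≈ 284°).

51.5°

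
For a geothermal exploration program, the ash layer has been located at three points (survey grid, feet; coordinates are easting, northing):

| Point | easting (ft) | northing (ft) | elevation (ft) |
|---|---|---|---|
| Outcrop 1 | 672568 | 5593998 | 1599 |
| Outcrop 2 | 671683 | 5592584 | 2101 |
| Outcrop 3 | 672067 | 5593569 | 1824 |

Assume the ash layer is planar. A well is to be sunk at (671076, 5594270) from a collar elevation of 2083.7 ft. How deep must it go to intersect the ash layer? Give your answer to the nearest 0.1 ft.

Let the plane be z = a·easting + b·northing + c.
Outcrop 2−Outcrop 1: −885a − 1414b = 502;  Outcrop 3−Outcrop 1: −501a − 429b = 225.
Solving gives a = −0.312676236, b = −0.159322158.
Then c = 1599 − a·672568 − b·5593998 = 1103142.86.
At (671076, 5594270): z_contact = −209829.52 − 891291.17 + 1103142.86 = 2022.18 ft.
Depth below ground = 2083.7 − 2022.18 = 61.5 ft.

61.5 ft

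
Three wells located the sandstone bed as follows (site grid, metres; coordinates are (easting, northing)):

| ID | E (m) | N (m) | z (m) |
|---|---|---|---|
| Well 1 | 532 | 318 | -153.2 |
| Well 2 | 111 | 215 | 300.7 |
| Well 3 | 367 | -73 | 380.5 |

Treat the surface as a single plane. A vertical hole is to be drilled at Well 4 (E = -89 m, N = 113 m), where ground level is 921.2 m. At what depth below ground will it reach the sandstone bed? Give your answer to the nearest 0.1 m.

Two edge vectors: Well 1→Well 2 = (-421, -103, 453.9), Well 1→Well 3 = (-165, -391, 533.7).
Normal n = (Well 1→Well 2) × (Well 1→Well 3) = (122503.8, 149794.2, 147616).
So ∂z/∂E = −n_x/n_z = −0.82988 and ∂z/∂N = −n_y/n_z = −1.01476.
Intercept c from Well 1: -153.2 + 441.50 + 322.69 = 610.99.
At (-89, 113): z_contact = 73.86 − 114.67 + 610.99 = 570.18 m.
Depth below ground = 921.2 − 570.18 = 351.0 m.

351.0 m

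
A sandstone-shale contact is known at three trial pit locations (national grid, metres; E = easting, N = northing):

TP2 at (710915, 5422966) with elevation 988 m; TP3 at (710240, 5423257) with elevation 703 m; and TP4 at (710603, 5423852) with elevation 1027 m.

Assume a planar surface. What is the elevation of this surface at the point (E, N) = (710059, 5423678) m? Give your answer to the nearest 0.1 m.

704.5 m

Let the plane be z = a·E + b·N + c.
TP3−TP2: −675a + 291b = −285;  TP4−TP2: −312a + 886b = 39.
Solving gives a = 0.520167252, b = 0.227192080.
Then c = 988 − a·710915 − b·5422966 = −1600861.63.
At (710059, 5423678): z = 369349.4 + 1232216.7 − 1600861.63 = 704.5 m.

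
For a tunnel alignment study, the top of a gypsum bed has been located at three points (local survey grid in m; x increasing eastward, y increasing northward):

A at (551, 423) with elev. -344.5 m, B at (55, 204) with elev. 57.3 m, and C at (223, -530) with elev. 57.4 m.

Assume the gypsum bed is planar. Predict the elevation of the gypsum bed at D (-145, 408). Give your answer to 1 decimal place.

170.1 m

Let the plane be z = a·x + b·y + c.
B−A: −496a − 219b = 401.8;  C−A: −328a − 953b = 401.9.
Solving gives a = −0.73567, b = −0.16852.
Then c = -344.5 − a·551 − b·423 = 132.14.
At (-145, 408): z = 106.7 − 68.8 + 132.14 = 170.1 m.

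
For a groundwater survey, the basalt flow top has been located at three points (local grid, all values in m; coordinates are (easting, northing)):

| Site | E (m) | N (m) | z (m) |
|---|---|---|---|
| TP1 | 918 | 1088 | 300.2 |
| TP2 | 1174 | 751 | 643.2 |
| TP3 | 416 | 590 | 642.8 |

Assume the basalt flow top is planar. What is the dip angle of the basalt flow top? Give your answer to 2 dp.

Let the plane be z = a·E + b·N + c.
TP2−TP1: 256a − 337b = 343;  TP3−TP1: −502a − 498b = 342.6.
Solving gives a = 0.18660, b = −0.87605.
Gradient magnitude |∇z| = √(a² + b²) = √(0.03482 + 0.76747) = 0.89571.
True dip = arctan(0.89571) = 41.85°, dipping toward NNW (azimuth ≈ 348°).

41.85°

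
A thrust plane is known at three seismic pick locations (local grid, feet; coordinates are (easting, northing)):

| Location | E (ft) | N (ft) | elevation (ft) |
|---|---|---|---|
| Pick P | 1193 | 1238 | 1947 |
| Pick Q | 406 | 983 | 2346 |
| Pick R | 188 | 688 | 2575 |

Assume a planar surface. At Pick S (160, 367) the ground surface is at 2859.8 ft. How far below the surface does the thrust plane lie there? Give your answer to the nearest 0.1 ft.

Two edge vectors: Pick P→Pick Q = (-787, -255, 399), Pick P→Pick R = (-1005, -550, 628).
Normal n = (Pick P→Pick Q) × (Pick P→Pick R) = (59310, 93241, 176575).
So ∂z/∂E = −n_x/n_z = −0.335891 and ∂z/∂N = −n_y/n_z = −0.528053.
Intercept c from Pick P: 1947 + 400.72 + 653.73 = 3001.45.
At (160, 367): z_contact = −53.74 − 193.80 + 3001.45 = 2753.91 ft.
Depth below ground = 2859.8 − 2753.91 = 105.9 ft.

105.9 ft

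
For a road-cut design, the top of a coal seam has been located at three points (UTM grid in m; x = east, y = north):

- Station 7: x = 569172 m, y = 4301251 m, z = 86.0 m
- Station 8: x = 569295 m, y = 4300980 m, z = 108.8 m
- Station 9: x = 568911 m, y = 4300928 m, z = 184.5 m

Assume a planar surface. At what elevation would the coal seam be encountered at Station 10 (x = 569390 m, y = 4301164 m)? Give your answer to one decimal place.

62.1 m

Two edge vectors: Station 7→Station 8 = (123, -271, 22.8), Station 7→Station 9 = (-261, -323, 98.5).
Normal n = (Station 7→Station 8) × (Station 7→Station 9) = (-19329.1, -18066.3, -110460).
So ∂z/∂x = −n_x/n_z = −0.174987326 and ∂z/∂y = −n_y/n_z = −0.163555133.
Intercept c from Station 7: 86 + 99597.89 + 703491.68 = 803175.57.
At (569390, 4301164): z = −99636.0 − 703477.5 + 803175.57 = 62.1 m.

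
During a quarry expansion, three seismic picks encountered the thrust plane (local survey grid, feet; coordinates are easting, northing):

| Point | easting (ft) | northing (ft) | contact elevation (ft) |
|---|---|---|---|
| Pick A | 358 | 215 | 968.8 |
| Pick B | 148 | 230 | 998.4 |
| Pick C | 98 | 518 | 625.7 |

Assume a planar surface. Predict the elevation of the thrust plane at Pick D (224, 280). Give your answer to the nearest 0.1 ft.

913.7 ft

Let the plane be z = a·easting + b·northing + c.
Pick B−Pick A: −210a + 15b = 29.6;  Pick C−Pick A: −260a + 303b = −343.1.
Solving gives a = −0.23632, b = −1.33512.
Then c = 968.8 − a·358 − b·215 = 1340.45.
At (224, 280): z = −52.9 − 373.8 + 1340.45 = 913.7 ft.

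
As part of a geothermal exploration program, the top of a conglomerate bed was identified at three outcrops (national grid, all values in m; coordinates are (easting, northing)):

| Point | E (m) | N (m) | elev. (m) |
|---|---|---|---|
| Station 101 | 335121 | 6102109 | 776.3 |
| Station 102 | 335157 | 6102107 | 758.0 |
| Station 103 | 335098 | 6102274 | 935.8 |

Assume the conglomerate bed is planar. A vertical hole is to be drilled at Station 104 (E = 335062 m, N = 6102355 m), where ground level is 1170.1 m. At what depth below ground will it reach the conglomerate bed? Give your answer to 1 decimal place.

144.7 m

Let the plane be z = a·E + b·N + c.
Station 102−Station 101: 36a − 2b = −18.3;  Station 103−Station 101: −23a + 165b = 159.5.
Solving gives a = −0.458177808, b = 0.902799457.
Then c = 776.3 − a·335121 − b·6102109 = −5354659.39.
At (335062, 6102355): z_contact = −153517.97 + 5509202.78 − 5354659.39 = 1025.42 m.
Depth below ground = 1170.1 − 1025.42 = 144.7 m.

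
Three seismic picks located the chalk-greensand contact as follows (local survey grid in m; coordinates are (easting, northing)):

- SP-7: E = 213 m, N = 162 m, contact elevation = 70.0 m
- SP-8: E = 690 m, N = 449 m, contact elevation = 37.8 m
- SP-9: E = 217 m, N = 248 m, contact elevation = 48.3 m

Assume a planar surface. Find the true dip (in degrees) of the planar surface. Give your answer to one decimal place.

Let the plane be z = a·E + b·N + c.
SP-8−SP-7: 477a + 287b = −32.2;  SP-9−SP-7: 4a + 86b = −21.7.
Solving gives a = 0.08674, b = −0.25636.
Gradient magnitude |∇z| = √(a² + b²) = √(0.00752 + 0.06572) = 0.27064.
True dip = arctan(0.27064) = 15.1°, dipping toward NNW (azimuth ≈ 341°).

15.1°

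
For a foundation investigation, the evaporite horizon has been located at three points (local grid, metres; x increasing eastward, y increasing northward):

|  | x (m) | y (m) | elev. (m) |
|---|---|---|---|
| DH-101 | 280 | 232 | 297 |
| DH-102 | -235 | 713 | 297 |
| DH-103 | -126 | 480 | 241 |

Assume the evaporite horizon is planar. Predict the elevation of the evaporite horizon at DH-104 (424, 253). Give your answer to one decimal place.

Let the plane be z = a·x + b·y + c.
DH-102−DH-101: −515a + 481b = 0;  DH-103−DH-101: −406a + 248b = −56.
Solving gives a = 0.39866, b = 0.42684.
Then c = 297 − a·280 − b·232 = 86.35.
At (424, 253): z = 169.0 + 108.0 + 86.35 = 363.4 m.

363.4 m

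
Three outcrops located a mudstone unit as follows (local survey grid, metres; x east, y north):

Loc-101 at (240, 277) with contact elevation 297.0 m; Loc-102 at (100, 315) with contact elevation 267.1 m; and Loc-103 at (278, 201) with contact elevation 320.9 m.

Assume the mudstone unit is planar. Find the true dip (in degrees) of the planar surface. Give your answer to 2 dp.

Two edge vectors: Loc-101→Loc-102 = (-140, 38, -29.9), Loc-101→Loc-103 = (38, -76, 23.9).
Normal n = (Loc-101→Loc-102) × (Loc-101→Loc-103) = (-1364.2, 2209.8, 9196).
So ∂z/∂x = −n_x/n_z = 0.14835 and ∂z/∂y = −n_y/n_z = −0.24030.
Gradient magnitude |∇z| = √(a² + b²) = √(0.02201 + 0.05774) = 0.28240.
True dip = arctan(0.28240) = 15.77°, dipping toward NNW (azimuth ≈ 328°).

15.77°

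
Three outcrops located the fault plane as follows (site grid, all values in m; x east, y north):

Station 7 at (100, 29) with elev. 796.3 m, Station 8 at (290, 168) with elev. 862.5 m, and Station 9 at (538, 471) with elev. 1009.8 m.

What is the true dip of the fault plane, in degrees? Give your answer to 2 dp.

26.62°

Let the plane be z = a·x + b·y + c.
Station 8−Station 7: 190a + 139b = 66.2;  Station 9−Station 7: 438a + 442b = 213.5.
Solving gives a = −0.01801, b = 0.50088.
Gradient magnitude |∇z| = √(a² + b²) = √(0.00032 + 0.25088) = 0.50121.
True dip = arctan(0.50121) = 26.62°, dipping toward S (azimuth ≈ 178°).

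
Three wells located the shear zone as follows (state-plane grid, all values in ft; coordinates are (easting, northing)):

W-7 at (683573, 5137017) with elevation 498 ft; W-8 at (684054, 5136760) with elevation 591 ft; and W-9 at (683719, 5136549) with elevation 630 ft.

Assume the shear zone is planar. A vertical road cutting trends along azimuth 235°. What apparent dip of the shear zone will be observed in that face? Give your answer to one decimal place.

Let the plane be z = a·E + b·N + c.
W-8−W-7: 481a − 257b = 93;  W-9−W-7: 146a − 468b = 132.
Solving gives a = 0.05118, b = −0.26609.
Unit vector along 235° is (sin 235°, cos 235°) = (-0.8192, -0.5736).
Slope in that direction = a·(-0.8192) + b·(-0.5736) = 0.11070.
Apparent dip = arctan|0.11070| = 6.3° (true dip is 15.2°, so apparent ≤ true as expected).

6.3°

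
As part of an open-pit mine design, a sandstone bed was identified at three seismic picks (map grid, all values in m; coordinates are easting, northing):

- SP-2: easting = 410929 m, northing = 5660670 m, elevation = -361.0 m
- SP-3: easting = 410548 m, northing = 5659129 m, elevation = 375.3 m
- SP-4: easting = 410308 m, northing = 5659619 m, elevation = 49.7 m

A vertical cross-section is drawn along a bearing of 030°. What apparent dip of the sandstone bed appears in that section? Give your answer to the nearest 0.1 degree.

18.8°

Two edge vectors: SP-2→SP-3 = (-381, -1541, 736.3), SP-2→SP-4 = (-621, -1051, 410.7).
Normal n = (SP-2→SP-3) × (SP-2→SP-4) = (140962.6, -300765.6, -556530).
So ∂z/∂easting = −n_x/n_z = 0.25329 and ∂z/∂northing = −n_y/n_z = −0.54043.
Unit vector along 030° is (sin 30°, cos 30°) = (0.5000, 0.8660).
Slope in that direction = a·(0.5000) + b·(0.8660) = −0.34138.
Apparent dip = arctan|0.34138| = 18.8° (true dip is 30.8°, so apparent ≤ true as expected).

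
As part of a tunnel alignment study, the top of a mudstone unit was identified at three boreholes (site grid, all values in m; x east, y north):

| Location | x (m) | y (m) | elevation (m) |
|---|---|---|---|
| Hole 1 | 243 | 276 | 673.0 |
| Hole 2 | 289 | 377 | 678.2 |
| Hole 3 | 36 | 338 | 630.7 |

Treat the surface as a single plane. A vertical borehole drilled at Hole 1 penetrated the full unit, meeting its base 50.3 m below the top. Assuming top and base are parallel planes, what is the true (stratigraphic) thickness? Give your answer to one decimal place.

Let the plane be z = a·x + b·y + c.
Hole 2−Hole 1: 46a + 101b = 5.2;  Hole 3−Hole 1: −207a + 62b = −42.3.
Solving gives a = 0.19339, b = −0.03659.
|∇z| = √(a²+b²) = 0.19682, so dip δ = arctan(0.19682) = 11.13°.
True thickness = vertical thickness × cos δ = 50.3 × cos 11.13° = 49.4 m.

49.4 m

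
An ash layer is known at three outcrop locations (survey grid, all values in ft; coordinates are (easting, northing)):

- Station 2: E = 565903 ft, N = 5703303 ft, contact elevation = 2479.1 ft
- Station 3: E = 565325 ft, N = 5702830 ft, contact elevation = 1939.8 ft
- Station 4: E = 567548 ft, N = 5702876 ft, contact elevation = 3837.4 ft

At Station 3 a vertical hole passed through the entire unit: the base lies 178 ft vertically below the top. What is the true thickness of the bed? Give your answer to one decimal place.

Let the plane be z = a·E + b·N + c.
Station 3−Station 2: −578a − 473b = −539.3;  Station 4−Station 2: 1645a − 427b = 1358.3.
Solving gives a = 0.85156, b = 0.09957.
|∇z| = √(a²+b²) = 0.85736, so dip δ = arctan(0.85736) = 40.61°.
True thickness = vertical thickness × cos δ = 178 × cos 40.61° = 135.1 ft.

135.1 ft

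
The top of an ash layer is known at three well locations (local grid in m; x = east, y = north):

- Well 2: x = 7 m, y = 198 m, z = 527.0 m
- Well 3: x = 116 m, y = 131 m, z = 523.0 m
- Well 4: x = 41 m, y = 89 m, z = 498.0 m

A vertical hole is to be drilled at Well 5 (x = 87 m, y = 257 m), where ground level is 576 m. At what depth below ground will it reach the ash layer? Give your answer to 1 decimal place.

17.9 m

Let the plane be z = a·x + b·y + c.
Well 3−Well 2: 109a − 67b = −4;  Well 4−Well 2: 34a − 109b = −29.
Solving gives a = 0.15693, b = 0.31501.
Then c = 527 − a·7 − b·198 = 463.53.
At (87, 257): z_contact = 13.65 + 80.96 + 463.53 = 558.14 m.
Depth below ground = 576 − 558.14 = 17.9 m.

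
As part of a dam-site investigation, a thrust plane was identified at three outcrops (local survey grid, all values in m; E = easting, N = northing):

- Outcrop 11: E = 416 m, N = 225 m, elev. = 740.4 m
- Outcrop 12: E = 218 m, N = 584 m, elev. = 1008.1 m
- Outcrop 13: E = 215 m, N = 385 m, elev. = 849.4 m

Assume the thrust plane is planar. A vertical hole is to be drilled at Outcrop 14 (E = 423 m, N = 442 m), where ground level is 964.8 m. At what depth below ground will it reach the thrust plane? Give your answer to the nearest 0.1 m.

51.0 m

Two edge vectors: Outcrop 11→Outcrop 12 = (-198, 359, 267.7), Outcrop 11→Outcrop 13 = (-201, 160, 109).
Normal n = (Outcrop 11→Outcrop 12) × (Outcrop 11→Outcrop 13) = (-3701, -32225.7, 40479).
So ∂z/∂E = −n_x/n_z = 0.09143 and ∂z/∂N = −n_y/n_z = 0.79611.
Intercept c from Outcrop 11: 740.4 − 38.03 − 179.12 = 523.24.
At (423, 442): z_contact = 38.67 + 351.88 + 523.24 = 913.80 m.
Depth below ground = 964.8 − 913.80 = 51.0 m.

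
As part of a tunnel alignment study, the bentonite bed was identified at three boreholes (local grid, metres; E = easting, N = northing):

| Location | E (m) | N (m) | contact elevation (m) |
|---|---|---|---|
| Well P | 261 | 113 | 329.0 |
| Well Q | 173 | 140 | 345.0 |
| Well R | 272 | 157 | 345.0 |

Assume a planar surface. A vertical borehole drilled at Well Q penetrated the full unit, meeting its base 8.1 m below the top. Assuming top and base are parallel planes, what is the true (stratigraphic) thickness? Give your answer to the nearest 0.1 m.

7.6 m

Two edge vectors: Well P→Well Q = (-88, 27, 16), Well P→Well R = (11, 44, 16).
Normal n = (Well P→Well Q) × (Well P→Well R) = (-272, 1584, -4169).
So ∂z/∂E = −n_x/n_z = −0.06524 and ∂z/∂N = −n_y/n_z = 0.37995.
|∇z| = √(a²+b²) = 0.38551, so dip δ = arctan(0.38551) = 21.08°.
True thickness = vertical thickness × cos δ = 8.1 × cos 21.08° = 7.6 m.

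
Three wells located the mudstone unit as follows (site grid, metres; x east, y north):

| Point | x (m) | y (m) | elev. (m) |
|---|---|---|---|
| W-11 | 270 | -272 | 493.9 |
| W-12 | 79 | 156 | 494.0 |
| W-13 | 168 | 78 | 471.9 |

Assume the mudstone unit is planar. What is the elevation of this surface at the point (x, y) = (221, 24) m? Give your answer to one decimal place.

Two edge vectors: W-11→W-12 = (-191, 428, 0.1), W-11→W-13 = (-102, 350, -22).
Normal n = (W-11→W-12) × (W-11→W-13) = (-9451, -4212.2, -23194).
So ∂z/∂x = −n_x/n_z = −0.40748 and ∂z/∂y = −n_y/n_z = −0.18161.
Intercept c from W-11: 493.9 + 110.02 − 49.40 = 554.52.
At (221, 24): z = −90.1 − 4.4 + 554.52 = 460.1 m.

460.1 m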